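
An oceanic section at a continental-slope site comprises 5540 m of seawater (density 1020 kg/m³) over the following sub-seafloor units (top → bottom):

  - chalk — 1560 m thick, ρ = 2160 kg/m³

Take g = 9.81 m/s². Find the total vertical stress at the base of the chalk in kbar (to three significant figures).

0.885 kbar

seawater: 1020 kg/m³ × 9.81 m/s² × 5540 m = 5.543×10^7 Pa = 0.5543 kbar
chalk: 2160 kg/m³ × 9.81 m/s² × 1560 m = 3.306×10^7 Pa = 0.3306 kbar
Total = 0.5543 + 0.3306 = 0.88490 kbar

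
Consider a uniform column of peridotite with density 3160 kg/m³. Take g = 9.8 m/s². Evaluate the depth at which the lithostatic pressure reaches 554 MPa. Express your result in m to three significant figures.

h = P/(ρg) = 554 MPa / (3160 kg/m³ × 9.8 m/s²) = 5.540×10^8 Pa / 30968 Pa/m = 17889 m

17900 m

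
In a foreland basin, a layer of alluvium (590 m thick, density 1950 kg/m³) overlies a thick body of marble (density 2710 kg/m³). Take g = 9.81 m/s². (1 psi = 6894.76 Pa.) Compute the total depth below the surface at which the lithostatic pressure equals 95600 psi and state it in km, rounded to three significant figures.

Pressure at base of upper layers: 1950×9.81×590 = 1.129×10^7 Pa = 1637 psi
Remaining pressure to be supplied by marble: 6.591×10^8 − 1.129×10^7 = 6.479×10^8 Pa
Additional depth in marble = 6.479×10^8 Pa / (2710 kg/m³ × 9.81 m/s²) = 24369 m
Total depth = 590 m + 24369 m = 24959 m
= 24.959 km

25.0 km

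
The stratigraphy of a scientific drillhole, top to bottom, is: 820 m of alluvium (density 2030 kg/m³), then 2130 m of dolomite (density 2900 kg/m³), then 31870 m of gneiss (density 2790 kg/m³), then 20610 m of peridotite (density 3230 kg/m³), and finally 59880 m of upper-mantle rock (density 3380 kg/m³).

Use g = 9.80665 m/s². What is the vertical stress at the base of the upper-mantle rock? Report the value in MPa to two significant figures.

alluvium: 2030 kg/m³ × 9.80665 m/s² × 820 m = 1.632×10^7 Pa = 16.32 MPa
dolomite: 2900 kg/m³ × 9.80665 m/s² × 2130 m = 6.058×10^7 Pa = 60.58 MPa
gneiss: 2790 kg/m³ × 9.80665 m/s² × 31870 m = 8.720×10^8 Pa = 872.0 MPa
peridotite: 3230 kg/m³ × 9.80665 m/s² × 20610 m = 6.528×10^8 Pa = 652.8 MPa
upper-mantle rock: 3380 kg/m³ × 9.80665 m/s² × 59880 m = 1.985×10^9 Pa = 1985 MPa
Total = 16.32 + 60.58 + 872.0 + 652.8 + 1985 = 3586.5 MPa

3600 MPa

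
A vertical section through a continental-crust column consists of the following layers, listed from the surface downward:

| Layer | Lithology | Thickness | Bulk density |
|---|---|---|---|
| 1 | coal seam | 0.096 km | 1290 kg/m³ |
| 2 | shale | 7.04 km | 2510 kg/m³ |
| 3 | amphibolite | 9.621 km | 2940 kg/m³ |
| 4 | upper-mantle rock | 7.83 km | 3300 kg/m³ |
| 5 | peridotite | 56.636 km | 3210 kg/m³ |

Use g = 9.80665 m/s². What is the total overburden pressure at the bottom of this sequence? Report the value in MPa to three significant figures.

coal seam: 1290 kg/m³ × 9.80665 m/s² × 96 m = 1.214×10^6 Pa = 1.214 MPa
shale: 2510 kg/m³ × 9.80665 m/s² × 7040 m = 1.733×10^8 Pa = 173.3 MPa
amphibolite: 2940 kg/m³ × 9.80665 m/s² × 9621 m = 2.774×10^8 Pa = 277.4 MPa
upper-mantle rock: 3300 kg/m³ × 9.80665 m/s² × 7830 m = 2.534×10^8 Pa = 253.4 MPa
peridotite: 3210 kg/m³ × 9.80665 m/s² × 56636 m = 1.783×10^9 Pa = 1783 MPa
Total = 1.214 + 173.3 + 277.4 + 253.4 + 1783 = 2488.1 MPa

2490 MPa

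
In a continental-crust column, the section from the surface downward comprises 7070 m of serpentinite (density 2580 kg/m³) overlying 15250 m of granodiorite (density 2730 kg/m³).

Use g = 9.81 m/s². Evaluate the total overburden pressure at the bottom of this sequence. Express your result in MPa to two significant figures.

serpentinite: 2580 kg/m³ × 9.81 m/s² × 7070 m = 1.789×10^8 Pa = 178.9 MPa
granodiorite: 2730 kg/m³ × 9.81 m/s² × 15250 m = 4.084×10^8 Pa = 408.4 MPa
Total = 178.9 + 408.4 = 587.36 MPa

590 MPa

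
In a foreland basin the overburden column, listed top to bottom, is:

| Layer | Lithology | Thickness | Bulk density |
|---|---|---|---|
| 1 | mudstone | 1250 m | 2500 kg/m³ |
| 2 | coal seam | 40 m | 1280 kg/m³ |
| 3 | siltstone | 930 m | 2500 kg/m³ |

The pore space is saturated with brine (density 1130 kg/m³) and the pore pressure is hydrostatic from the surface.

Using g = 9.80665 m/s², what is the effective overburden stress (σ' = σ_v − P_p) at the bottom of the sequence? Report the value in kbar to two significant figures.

Overburden (lithostatic) stress σ_v:
mudstone: 2500 kg/m³ × 9.80665 m/s² × 1250 m = 3.065×10^7 Pa = 30.65 MPa
coal seam: 1280 kg/m³ × 9.80665 m/s² × 40 m = 5.021×10^5 Pa = 0.5021 MPa
siltstone: 2500 kg/m³ × 9.80665 m/s² × 930 m = 2.280×10^7 Pa = 22.80 MPa
Total = 30.65 + 0.5021 + 22.80 = 53.948 MPa
Pore pressure P_p = 1130 kg/m³ × 9.80665 m/s² × 2220 m = 2.460×10^7 Pa = 24.60 MPa
Effective stress σ' = σ_v − P_p = 53.95 − 24.60 = 29.347 MPa = 0.29347 kbar

0.29 kbar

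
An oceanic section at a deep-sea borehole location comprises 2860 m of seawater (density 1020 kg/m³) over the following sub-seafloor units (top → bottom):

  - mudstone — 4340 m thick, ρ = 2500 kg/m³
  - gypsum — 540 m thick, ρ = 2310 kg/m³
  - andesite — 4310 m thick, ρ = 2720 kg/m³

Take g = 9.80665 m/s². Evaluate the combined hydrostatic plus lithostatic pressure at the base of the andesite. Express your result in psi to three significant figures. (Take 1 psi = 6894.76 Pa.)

seawater: 1020 kg/m³ × 9.80665 m/s² × 2860 m = 2.861×10^7 Pa = 4149 psi
mudstone: 2500 kg/m³ × 9.80665 m/s² × 4340 m = 1.064×10^8 Pa = 15432 psi
gypsum: 2310 kg/m³ × 9.80665 m/s² × 540 m = 1.223×10^7 Pa = 1774 psi
andesite: 2720 kg/m³ × 9.80665 m/s² × 4310 m = 1.150×10^8 Pa = 16674 psi
Total = 4149 + 15432 + 1774 + 16674 = 38030 psi

38000 psi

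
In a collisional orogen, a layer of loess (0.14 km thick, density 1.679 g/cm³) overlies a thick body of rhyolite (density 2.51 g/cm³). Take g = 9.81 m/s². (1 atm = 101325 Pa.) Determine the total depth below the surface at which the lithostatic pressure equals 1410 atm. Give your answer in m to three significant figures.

5850 m

Pressure at base of upper layers: 1679×9.81×140 = 2.306×10^6 Pa = 22.76 atm
Remaining pressure to be supplied by rhyolite: 1.429×10^8 − 2.306×10^6 = 1.406×10^8 Pa
Additional depth in rhyolite = 1.406×10^8 Pa / (2510 kg/m³ × 9.81 m/s²) = 5708.6 m
Total depth = 140 m + 5708.6 m = 5848.6 m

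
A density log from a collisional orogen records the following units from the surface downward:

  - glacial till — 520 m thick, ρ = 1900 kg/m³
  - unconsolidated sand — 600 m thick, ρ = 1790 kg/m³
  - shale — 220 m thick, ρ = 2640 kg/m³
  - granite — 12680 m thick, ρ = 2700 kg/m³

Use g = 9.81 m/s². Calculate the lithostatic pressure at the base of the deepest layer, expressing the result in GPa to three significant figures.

glacial till: 1900 kg/m³ × 9.81 m/s² × 520 m = 9.692×10^6 Pa = 9.692×10^-3 GPa
unconsolidated sand: 1790 kg/m³ × 9.81 m/s² × 600 m = 1.054×10^7 Pa = 0.01054 GPa
shale: 2640 kg/m³ × 9.81 m/s² × 220 m = 5.698×10^6 Pa = 5.698×10^-3 GPa
granite: 2700 kg/m³ × 9.81 m/s² × 12680 m = 3.359×10^8 Pa = 0.3359 GPa
Total = 9.692×10^-3 + 0.01054 + 5.698×10^-3 + 0.3359 = 0.36178 GPa

0.362 GPa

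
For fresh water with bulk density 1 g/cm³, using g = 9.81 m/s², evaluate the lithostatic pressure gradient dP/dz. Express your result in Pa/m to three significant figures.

9810 Pa/m

dP/dz = ρg = 1000 kg/m³ × 9.81 m/s² = 9810.0 Pa/m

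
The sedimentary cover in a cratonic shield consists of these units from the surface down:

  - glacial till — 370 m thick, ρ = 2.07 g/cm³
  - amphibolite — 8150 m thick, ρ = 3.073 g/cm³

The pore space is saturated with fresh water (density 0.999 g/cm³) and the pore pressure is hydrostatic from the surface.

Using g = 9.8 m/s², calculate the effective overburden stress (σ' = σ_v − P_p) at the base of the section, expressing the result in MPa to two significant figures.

170 MPa

Overburden (lithostatic) stress σ_v:
glacial till: 2070 kg/m³ × 9.8 m/s² × 370 m = 7.506×10^6 Pa = 7.506 MPa
amphibolite: 3073 kg/m³ × 9.8 m/s² × 8150 m = 2.454×10^8 Pa = 245.4 MPa
Total = 7.506 + 245.4 = 252.95 MPa
Pore pressure P_p = 999 kg/m³ × 9.8 m/s² × 8520 m = 8.341×10^7 Pa = 83.41 MPa
Effective stress σ' = σ_v − P_p = 252.9 − 83.41 = 169.53 MPa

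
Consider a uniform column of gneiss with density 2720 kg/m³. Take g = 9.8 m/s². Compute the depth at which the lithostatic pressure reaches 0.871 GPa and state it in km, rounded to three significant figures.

32.7 km

h = P/(ρg) = 0.871 GPa / (2720 kg/m³ × 9.8 m/s²) = 8.710×10^8 Pa / 26656 Pa/m = 32676 m
= 32.676 km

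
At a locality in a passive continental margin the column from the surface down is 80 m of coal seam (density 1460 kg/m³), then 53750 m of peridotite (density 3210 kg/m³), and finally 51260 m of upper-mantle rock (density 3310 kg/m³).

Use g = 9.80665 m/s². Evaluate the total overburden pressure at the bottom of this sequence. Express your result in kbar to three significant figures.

coal seam: 1460 kg/m³ × 9.80665 m/s² × 80 m = 1.145×10^6 Pa = 0.01145 kbar
peridotite: 3210 kg/m³ × 9.80665 m/s² × 53750 m = 1.692×10^9 Pa = 16.92 kbar
upper-mantle rock: 3310 kg/m³ × 9.80665 m/s² × 51260 m = 1.664×10^9 Pa = 16.64 kbar
Total = 0.01145 + 16.92 + 16.64 = 33.571 kbar

33.6 kbar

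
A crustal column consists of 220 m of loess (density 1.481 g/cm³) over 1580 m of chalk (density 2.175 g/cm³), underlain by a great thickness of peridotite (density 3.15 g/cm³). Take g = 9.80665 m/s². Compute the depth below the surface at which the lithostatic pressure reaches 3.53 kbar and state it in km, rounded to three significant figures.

12.0 km

Pressure at base of upper layers: 1481×9.80665×220 + 2175×9.80665×1580 = 3.690×10^7 Pa = 0.3690 kbar
Remaining pressure to be supplied by peridotite: 3.530×10^8 − 3.690×10^7 = 3.161×10^8 Pa
Additional depth in peridotite = 3.161×10^8 Pa / (3150 kg/m³ × 9.80665 m/s²) = 10233 m
Total depth = 1800 m + 10233 m = 12033 m
= 12.033 km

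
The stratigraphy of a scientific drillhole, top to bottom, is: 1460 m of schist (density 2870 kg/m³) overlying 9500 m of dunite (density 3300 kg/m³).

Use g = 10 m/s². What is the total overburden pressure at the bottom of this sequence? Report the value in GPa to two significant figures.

schist: 2870 kg/m³ × 10 m/s² × 1460 m = 4.190×10^7 Pa = 0.04190 GPa
dunite: 3300 kg/m³ × 10 m/s² × 9500 m = 3.135×10^8 Pa = 0.3135 GPa
Total = 0.04190 + 0.3135 = 0.35540 GPa

0.36 GPa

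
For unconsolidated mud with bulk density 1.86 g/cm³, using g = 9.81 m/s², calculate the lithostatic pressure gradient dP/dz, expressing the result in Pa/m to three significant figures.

dP/dz = ρg = 1860 kg/m³ × 9.81 m/s² = 18247 Pa/m

18200 Pa/m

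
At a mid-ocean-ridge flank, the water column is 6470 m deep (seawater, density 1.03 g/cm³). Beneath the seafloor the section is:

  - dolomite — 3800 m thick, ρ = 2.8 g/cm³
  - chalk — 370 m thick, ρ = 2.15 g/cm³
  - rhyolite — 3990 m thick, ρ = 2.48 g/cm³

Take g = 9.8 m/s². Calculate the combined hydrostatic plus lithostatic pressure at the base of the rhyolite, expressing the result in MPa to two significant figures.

270 MPa

seawater: 1030 kg/m³ × 9.8 m/s² × 6470 m = 6.531×10^7 Pa = 65.31 MPa
dolomite: 2800 kg/m³ × 9.8 m/s² × 3800 m = 1.043×10^8 Pa = 104.3 MPa
chalk: 2150 kg/m³ × 9.8 m/s² × 370 m = 7.796×10^6 Pa = 7.796 MPa
rhyolite: 2480 kg/m³ × 9.8 m/s² × 3990 m = 9.697×10^7 Pa = 96.97 MPa
Total = 65.31 + 104.3 + 7.796 + 96.97 = 274.35 MPa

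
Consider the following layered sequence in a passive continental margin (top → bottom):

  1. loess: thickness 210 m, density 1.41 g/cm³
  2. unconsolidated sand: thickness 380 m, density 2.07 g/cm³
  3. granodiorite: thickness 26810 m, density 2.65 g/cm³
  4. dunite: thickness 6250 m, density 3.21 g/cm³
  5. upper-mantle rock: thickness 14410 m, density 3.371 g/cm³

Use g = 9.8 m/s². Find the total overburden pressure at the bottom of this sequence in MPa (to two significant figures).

1400 MPa

loess: 1410 kg/m³ × 9.8 m/s² × 210 m = 2.902×10^6 Pa = 2.902 MPa
unconsolidated sand: 2070 kg/m³ × 9.8 m/s² × 380 m = 7.709×10^6 Pa = 7.709 MPa
granodiorite: 2650 kg/m³ × 9.8 m/s² × 26810 m = 6.963×10^8 Pa = 696.3 MPa
dunite: 3210 kg/m³ × 9.8 m/s² × 6250 m = 1.966×10^8 Pa = 196.6 MPa
upper-mantle rock: 3371 kg/m³ × 9.8 m/s² × 14410 m = 4.760×10^8 Pa = 476.0 MPa
Total = 2.902 + 7.709 + 696.3 + 196.6 + 476.0 = 1379.5 MPa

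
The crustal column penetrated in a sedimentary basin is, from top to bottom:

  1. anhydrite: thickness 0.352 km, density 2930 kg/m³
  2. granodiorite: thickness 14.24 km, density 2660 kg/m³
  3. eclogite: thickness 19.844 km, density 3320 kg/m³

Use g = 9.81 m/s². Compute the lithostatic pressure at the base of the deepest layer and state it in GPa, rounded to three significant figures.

1.03 GPa

anhydrite: 2930 kg/m³ × 9.81 m/s² × 352 m = 1.012×10^7 Pa = 0.01012 GPa
granodiorite: 2660 kg/m³ × 9.81 m/s² × 14240 m = 3.716×10^8 Pa = 0.3716 GPa
eclogite: 3320 kg/m³ × 9.81 m/s² × 19844 m = 6.463×10^8 Pa = 0.6463 GPa
Total = 0.01012 + 0.3716 + 0.6463 = 1.0280 GPa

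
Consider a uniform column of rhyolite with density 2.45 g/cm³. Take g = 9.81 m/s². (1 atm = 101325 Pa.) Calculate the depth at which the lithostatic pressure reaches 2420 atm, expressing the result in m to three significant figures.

10200 m

h = P/(ρg) = 2420 atm / (2450 kg/m³ × 9.81 m/s²) = 2.452×10^8 Pa / 24034 Pa/m = 10202 m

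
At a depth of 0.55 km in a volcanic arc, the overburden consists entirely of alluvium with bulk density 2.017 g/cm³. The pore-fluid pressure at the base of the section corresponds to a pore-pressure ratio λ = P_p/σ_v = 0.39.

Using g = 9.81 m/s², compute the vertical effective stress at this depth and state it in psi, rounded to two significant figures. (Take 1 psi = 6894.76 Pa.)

960 psi

Overburden (lithostatic) stress σ_v:
alluvium: 2017 kg/m³ × 9.81 m/s² × 550 m = 1.088×10^7 Pa = 10.88 MPa
Pore pressure P_p = λ·σ_v = 0.39 × 10.88 MPa = 4.244 MPa
Effective stress σ' = σ_v − P_p = 10.88 − 4.244 = 6.6385 MPa = 962.83 psi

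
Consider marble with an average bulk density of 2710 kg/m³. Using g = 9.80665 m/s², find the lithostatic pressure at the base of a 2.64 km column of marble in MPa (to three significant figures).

70.2 MPa

marble: 2710 kg/m³ × 9.80665 m/s² × 2640 m = 7.016×10^7 Pa = 70.16 MPa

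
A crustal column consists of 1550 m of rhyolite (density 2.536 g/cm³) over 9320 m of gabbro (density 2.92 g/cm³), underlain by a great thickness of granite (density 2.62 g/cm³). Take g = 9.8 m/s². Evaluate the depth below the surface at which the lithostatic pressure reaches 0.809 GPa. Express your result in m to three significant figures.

30500 m

Pressure at base of upper layers: 2536×9.8×1550 + 2920×9.8×9320 = 3.052×10^8 Pa = 0.3052 GPa
Remaining pressure to be supplied by granite: 8.090×10^8 − 3.052×10^8 = 5.038×10^8 Pa
Additional depth in granite = 5.038×10^8 Pa / (2620 kg/m³ × 9.8 m/s²) = 19621 m
Total depth = 10870 m + 19621 m = 30491 m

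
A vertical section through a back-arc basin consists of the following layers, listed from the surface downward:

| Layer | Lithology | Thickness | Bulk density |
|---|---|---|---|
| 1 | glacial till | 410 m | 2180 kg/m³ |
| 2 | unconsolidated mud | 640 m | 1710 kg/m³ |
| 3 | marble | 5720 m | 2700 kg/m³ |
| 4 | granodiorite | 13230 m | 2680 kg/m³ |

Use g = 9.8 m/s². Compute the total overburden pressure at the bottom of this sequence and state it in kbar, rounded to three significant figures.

glacial till: 2180 kg/m³ × 9.8 m/s² × 410 m = 8.759×10^6 Pa = 0.08759 kbar
unconsolidated mud: 1710 kg/m³ × 9.8 m/s² × 640 m = 1.073×10^7 Pa = 0.1073 kbar
marble: 2700 kg/m³ × 9.8 m/s² × 5720 m = 1.514×10^8 Pa = 1.514 kbar
granodiorite: 2680 kg/m³ × 9.8 m/s² × 13230 m = 3.475×10^8 Pa = 3.475 kbar
Total = 0.08759 + 0.1073 + 1.514 + 3.475 = 5.1831 kbar

5.18 kbar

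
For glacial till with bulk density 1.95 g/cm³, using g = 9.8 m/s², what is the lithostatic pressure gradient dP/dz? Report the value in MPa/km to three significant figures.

dP/dz = ρg = 1950 kg/m³ × 9.8 m/s² = 19110 Pa/m
= 19110 Pa/m × (1 MPa/km / 1000.0 Pa/m) = 19.110 MPa/km

19.1 MPa/km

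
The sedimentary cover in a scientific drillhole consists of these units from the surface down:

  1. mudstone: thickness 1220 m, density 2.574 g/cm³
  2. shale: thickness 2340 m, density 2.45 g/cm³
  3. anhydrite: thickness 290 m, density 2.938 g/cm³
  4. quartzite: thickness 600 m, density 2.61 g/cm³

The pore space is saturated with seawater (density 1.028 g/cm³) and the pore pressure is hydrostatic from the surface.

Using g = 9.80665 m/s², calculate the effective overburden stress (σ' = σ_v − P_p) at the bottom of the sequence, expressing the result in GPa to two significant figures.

0.066 GPa

Overburden (lithostatic) stress σ_v:
mudstone: 2574 kg/m³ × 9.80665 m/s² × 1220 m = 3.080×10^7 Pa = 30.80 MPa
shale: 2450 kg/m³ × 9.80665 m/s² × 2340 m = 5.622×10^7 Pa = 56.22 MPa
anhydrite: 2938 kg/m³ × 9.80665 m/s² × 290 m = 8.355×10^6 Pa = 8.355 MPa
quartzite: 2610 kg/m³ × 9.80665 m/s² × 600 m = 1.536×10^7 Pa = 15.36 MPa
Total = 30.80 + 56.22 + 8.355 + 15.36 = 110.73 MPa
Pore pressure P_p = 1028 kg/m³ × 9.80665 m/s² × 4450 m = 4.486×10^7 Pa = 44.86 MPa
Effective stress σ' = σ_v − P_p = 110.7 − 44.86 = 65.868 MPa = 0.065868 GPa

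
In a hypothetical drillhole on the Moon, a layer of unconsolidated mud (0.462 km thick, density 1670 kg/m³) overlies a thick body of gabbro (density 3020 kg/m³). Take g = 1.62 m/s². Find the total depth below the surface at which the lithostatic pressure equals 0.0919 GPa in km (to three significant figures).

19.0 km

Pressure at base of upper layers: 1670×1.62×462 = 1.250×10^6 Pa = 1.250×10^-3 GPa
Remaining pressure to be supplied by gabbro: 9.190×10^7 − 1.250×10^6 = 9.065×10^7 Pa
Additional depth in gabbro = 9.065×10^7 Pa / (3020 kg/m³ × 1.62 m/s²) = 18529 m
Total depth = 462 m + 18529 m = 18991 m
= 18.991 km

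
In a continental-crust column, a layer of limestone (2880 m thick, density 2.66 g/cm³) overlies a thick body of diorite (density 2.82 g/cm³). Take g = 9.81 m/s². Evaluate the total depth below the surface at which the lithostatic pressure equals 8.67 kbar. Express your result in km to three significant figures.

31.5 km

Pressure at base of upper layers: 2660×9.81×2880 = 7.515×10^7 Pa = 0.7515 kbar
Remaining pressure to be supplied by diorite: 8.670×10^8 − 7.515×10^7 = 7.918×10^8 Pa
Additional depth in diorite = 7.918×10^8 Pa / (2820 kg/m³ × 9.81 m/s²) = 28624 m
Total depth = 2880 m + 28624 m = 31504 m
= 31.504 km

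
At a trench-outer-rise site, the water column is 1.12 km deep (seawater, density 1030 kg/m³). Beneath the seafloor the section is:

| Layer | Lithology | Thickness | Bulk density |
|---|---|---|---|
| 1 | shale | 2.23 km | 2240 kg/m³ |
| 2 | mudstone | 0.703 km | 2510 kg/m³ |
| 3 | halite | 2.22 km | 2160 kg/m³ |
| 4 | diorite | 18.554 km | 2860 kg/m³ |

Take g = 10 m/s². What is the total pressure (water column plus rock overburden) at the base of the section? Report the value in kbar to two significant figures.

6.6 kbar

seawater: 1030 kg/m³ × 10 m/s² × 1120 m = 1.154×10^7 Pa = 0.1154 kbar
shale: 2240 kg/m³ × 10 m/s² × 2230 m = 4.995×10^7 Pa = 0.4995 kbar
mudstone: 2510 kg/m³ × 10 m/s² × 703 m = 1.765×10^7 Pa = 0.1765 kbar
halite: 2160 kg/m³ × 10 m/s² × 2220 m = 4.795×10^7 Pa = 0.4795 kbar
diorite: 2860 kg/m³ × 10 m/s² × 18554 m = 5.306×10^8 Pa = 5.306 kbar
Total = 0.1154 + 0.4995 + 0.1765 + 0.4795 + 5.306 = 6.5773 kbar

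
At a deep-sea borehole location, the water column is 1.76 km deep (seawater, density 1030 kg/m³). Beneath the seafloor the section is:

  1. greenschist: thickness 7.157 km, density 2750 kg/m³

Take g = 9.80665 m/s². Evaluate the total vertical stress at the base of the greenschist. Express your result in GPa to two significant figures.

seawater: 1030 kg/m³ × 9.80665 m/s² × 1760 m = 1.778×10^7 Pa = 0.01778 GPa
greenschist: 2750 kg/m³ × 9.80665 m/s² × 7157 m = 1.930×10^8 Pa = 0.1930 GPa
Total = 0.01778 + 0.1930 = 0.21079 GPa

0.21 GPa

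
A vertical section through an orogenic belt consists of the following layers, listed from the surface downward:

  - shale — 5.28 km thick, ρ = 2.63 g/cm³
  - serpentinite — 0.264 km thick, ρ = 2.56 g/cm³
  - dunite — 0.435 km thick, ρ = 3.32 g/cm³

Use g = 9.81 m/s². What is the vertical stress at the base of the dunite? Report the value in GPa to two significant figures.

0.16 GPa

shale: 2630 kg/m³ × 9.81 m/s² × 5280 m = 1.362×10^8 Pa = 0.1362 GPa
serpentinite: 2560 kg/m³ × 9.81 m/s² × 264 m = 6.630×10^6 Pa = 6.630×10^-3 GPa
dunite: 3320 kg/m³ × 9.81 m/s² × 435 m = 1.417×10^7 Pa = 0.01417 GPa
Total = 0.1362 + 6.630×10^-3 + 0.01417 = 0.15702 GPa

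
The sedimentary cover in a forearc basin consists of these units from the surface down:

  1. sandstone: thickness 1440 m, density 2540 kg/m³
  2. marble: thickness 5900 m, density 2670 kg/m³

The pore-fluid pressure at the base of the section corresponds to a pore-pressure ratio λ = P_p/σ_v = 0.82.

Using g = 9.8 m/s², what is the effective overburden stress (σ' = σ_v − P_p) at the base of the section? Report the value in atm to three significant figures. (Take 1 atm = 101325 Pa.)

Overburden (lithostatic) stress σ_v:
sandstone: 2540 kg/m³ × 9.8 m/s² × 1440 m = 3.584×10^7 Pa = 35.84 MPa
marble: 2670 kg/m³ × 9.8 m/s² × 5900 m = 1.544×10^8 Pa = 154.4 MPa
Total = 35.84 + 154.4 = 190.22 MPa
Pore pressure P_p = λ·σ_v = 0.82 × 190.2 MPa = 156.0 MPa
Effective stress σ' = σ_v − P_p = 190.2 − 156.0 = 34.240 MPa = 337.93 atm

338 atm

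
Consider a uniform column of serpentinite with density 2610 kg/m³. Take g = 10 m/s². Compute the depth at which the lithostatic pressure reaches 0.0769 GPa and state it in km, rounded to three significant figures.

h = P/(ρg) = 0.0769 GPa / (2610 kg/m³ × 10 m/s²) = 7.690×10^7 Pa / 26100 Pa/m = 2946.4 m
= 2.9464 km

2.95 km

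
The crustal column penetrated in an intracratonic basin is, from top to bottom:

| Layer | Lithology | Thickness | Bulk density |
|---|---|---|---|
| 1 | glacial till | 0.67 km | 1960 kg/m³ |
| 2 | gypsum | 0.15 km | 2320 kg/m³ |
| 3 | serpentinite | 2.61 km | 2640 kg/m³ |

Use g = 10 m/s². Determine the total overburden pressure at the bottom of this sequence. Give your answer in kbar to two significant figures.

0.86 kbar

glacial till: 1960 kg/m³ × 10 m/s² × 670 m = 1.313×10^7 Pa = 0.1313 kbar
gypsum: 2320 kg/m³ × 10 m/s² × 150 m = 3.480×10^6 Pa = 0.03480 kbar
serpentinite: 2640 kg/m³ × 10 m/s² × 2610 m = 6.890×10^7 Pa = 0.6890 kbar
Total = 0.1313 + 0.03480 + 0.6890 = 0.85516 kbar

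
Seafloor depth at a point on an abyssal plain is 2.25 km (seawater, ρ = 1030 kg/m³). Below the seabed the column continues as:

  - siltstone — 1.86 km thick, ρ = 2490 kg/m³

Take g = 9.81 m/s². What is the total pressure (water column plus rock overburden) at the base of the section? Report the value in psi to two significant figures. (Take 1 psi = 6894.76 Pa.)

9900 psi

seawater: 1030 kg/m³ × 9.81 m/s² × 2250 m = 2.273×10^7 Pa = 3297 psi
siltstone: 2490 kg/m³ × 9.81 m/s² × 1860 m = 4.543×10^7 Pa = 6590 psi
Total = 3297 + 6590 = 9887.0 psi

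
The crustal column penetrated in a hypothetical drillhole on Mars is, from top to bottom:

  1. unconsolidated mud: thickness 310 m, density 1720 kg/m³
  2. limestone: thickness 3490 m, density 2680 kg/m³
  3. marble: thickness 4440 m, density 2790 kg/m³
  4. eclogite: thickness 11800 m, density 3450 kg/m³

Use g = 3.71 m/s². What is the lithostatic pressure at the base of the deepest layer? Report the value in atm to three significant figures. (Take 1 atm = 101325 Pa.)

2310 atm

unconsolidated mud: 1720 kg/m³ × 3.71 m/s² × 310 m = 1.978×10^6 Pa = 19.52 atm
limestone: 2680 kg/m³ × 3.71 m/s² × 3490 m = 3.470×10^7 Pa = 342.5 atm
marble: 2790 kg/m³ × 3.71 m/s² × 4440 m = 4.596×10^7 Pa = 453.6 atm
eclogite: 3450 kg/m³ × 3.71 m/s² × 11800 m = 1.510×10^8 Pa = 1491 atm
Total = 19.52 + 342.5 + 453.6 + 1491 = 2306.1 atm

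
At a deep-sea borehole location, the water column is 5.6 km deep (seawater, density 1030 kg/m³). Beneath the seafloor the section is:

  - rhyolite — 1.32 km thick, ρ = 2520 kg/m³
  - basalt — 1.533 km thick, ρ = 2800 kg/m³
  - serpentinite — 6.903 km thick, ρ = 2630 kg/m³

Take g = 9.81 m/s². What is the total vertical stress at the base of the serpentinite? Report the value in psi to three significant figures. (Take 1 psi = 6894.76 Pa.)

44900 psi

seawater: 1030 kg/m³ × 9.81 m/s² × 5600 m = 5.658×10^7 Pa = 8207 psi
rhyolite: 2520 kg/m³ × 9.81 m/s² × 1320 m = 3.263×10^7 Pa = 4733 psi
basalt: 2800 kg/m³ × 9.81 m/s² × 1533 m = 4.211×10^7 Pa = 6107 psi
serpentinite: 2630 kg/m³ × 9.81 m/s² × 6903 m = 1.781×10^8 Pa = 25831 psi
Total = 8207 + 4733 + 6107 + 25831 = 44878 psi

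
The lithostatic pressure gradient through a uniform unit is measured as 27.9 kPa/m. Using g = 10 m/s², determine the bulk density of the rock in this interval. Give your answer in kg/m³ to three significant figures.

2790 kg/m³

ρ = (dP/dz)/g = 27.9 kPa/m / 10 m/s² = 27900 Pa/m / 10 m/s² = 2790.0 kg/m³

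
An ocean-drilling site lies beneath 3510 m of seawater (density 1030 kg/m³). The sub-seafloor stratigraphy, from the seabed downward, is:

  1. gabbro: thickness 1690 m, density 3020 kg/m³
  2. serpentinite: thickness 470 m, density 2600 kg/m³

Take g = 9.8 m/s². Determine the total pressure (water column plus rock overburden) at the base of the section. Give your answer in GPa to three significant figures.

0.0974 GPa

seawater: 1030 kg/m³ × 9.8 m/s² × 3510 m = 3.543×10^7 Pa = 0.03543 GPa
gabbro: 3020 kg/m³ × 9.8 m/s² × 1690 m = 5.002×10^7 Pa = 0.05002 GPa
serpentinite: 2600 kg/m³ × 9.8 m/s² × 470 m = 1.198×10^7 Pa = 0.01198 GPa
Total = 0.03543 + 0.05002 + 0.01198 = 0.097423 GPa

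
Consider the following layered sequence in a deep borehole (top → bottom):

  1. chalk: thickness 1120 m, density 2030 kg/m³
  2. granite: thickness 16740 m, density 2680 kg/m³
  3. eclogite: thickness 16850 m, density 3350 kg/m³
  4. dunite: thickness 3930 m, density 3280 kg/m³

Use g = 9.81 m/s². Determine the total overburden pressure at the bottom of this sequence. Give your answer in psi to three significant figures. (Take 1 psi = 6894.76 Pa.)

166000 psi

chalk: 2030 kg/m³ × 9.81 m/s² × 1120 m = 2.230×10^7 Pa = 3235 psi
granite: 2680 kg/m³ × 9.81 m/s² × 16740 m = 4.401×10^8 Pa = 63832 psi
eclogite: 3350 kg/m³ × 9.81 m/s² × 16850 m = 5.537×10^8 Pa = 80315 psi
dunite: 3280 kg/m³ × 9.81 m/s² × 3930 m = 1.265×10^8 Pa = 18341 psi
Total = 3235 + 63832 + 80315 + 18341 = 1.6572×10^5 psi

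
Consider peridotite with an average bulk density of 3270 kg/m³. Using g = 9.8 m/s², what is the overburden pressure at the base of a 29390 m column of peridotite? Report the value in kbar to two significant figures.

9.4 kbar

peridotite: 3270 kg/m³ × 9.8 m/s² × 29390 m = 9.418×10^8 Pa = 9.418 kbar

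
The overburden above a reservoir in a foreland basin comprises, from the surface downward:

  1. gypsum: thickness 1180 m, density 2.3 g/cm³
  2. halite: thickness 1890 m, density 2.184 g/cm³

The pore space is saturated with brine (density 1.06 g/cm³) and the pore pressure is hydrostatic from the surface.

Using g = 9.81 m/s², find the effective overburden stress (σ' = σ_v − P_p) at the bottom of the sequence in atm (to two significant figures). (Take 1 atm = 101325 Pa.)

350 atm

Overburden (lithostatic) stress σ_v:
gypsum: 2300 kg/m³ × 9.81 m/s² × 1180 m = 2.662×10^7 Pa = 26.62 MPa
halite: 2184 kg/m³ × 9.81 m/s² × 1890 m = 4.049×10^7 Pa = 40.49 MPa
Total = 26.62 + 40.49 = 67.118 MPa
Pore pressure P_p = 1060 kg/m³ × 9.81 m/s² × 3070 m = 3.192×10^7 Pa = 31.92 MPa
Effective stress σ' = σ_v − P_p = 67.12 − 31.92 = 35.194 MPa = 347.34 atm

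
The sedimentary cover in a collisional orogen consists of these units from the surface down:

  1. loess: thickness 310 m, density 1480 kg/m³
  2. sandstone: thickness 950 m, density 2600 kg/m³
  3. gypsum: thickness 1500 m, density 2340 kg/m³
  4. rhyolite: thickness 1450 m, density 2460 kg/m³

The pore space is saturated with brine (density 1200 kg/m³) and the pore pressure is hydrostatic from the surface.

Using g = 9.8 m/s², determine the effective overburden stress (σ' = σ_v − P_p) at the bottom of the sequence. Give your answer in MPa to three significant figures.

48.5 MPa

Overburden (lithostatic) stress σ_v:
loess: 1480 kg/m³ × 9.8 m/s² × 310 m = 4.496×10^6 Pa = 4.496 MPa
sandstone: 2600 kg/m³ × 9.8 m/s² × 950 m = 2.421×10^7 Pa = 24.21 MPa
gypsum: 2340 kg/m³ × 9.8 m/s² × 1500 m = 3.440×10^7 Pa = 34.40 MPa
rhyolite: 2460 kg/m³ × 9.8 m/s² × 1450 m = 3.496×10^7 Pa = 34.96 MPa
Total = 4.496 + 24.21 + 34.40 + 34.96 = 98.057 MPa
Pore pressure P_p = 1200 kg/m³ × 9.8 m/s² × 4210 m = 4.951×10^7 Pa = 49.51 MPa
Effective stress σ' = σ_v − P_p = 98.06 − 49.51 = 48.547 MPa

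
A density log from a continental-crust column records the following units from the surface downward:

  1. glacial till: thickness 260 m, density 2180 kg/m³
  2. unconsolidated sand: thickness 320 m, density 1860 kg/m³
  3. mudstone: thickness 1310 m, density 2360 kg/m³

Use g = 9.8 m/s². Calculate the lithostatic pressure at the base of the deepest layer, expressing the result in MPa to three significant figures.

glacial till: 2180 kg/m³ × 9.8 m/s² × 260 m = 5.555×10^6 Pa = 5.555 MPa
unconsolidated sand: 1860 kg/m³ × 9.8 m/s² × 320 m = 5.833×10^6 Pa = 5.833 MPa
mudstone: 2360 kg/m³ × 9.8 m/s² × 1310 m = 3.030×10^7 Pa = 30.30 MPa
Total = 5.555 + 5.833 + 30.30 = 41.685 MPa

41.7 MPa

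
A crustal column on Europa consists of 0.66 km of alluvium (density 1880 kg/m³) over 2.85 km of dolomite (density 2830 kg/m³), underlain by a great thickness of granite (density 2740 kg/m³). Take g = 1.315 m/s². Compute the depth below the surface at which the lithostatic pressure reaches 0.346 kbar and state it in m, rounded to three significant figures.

Pressure at base of upper layers: 1880×1.315×660 + 2830×1.315×2850 = 1.224×10^7 Pa = 0.1224 kbar
Remaining pressure to be supplied by granite: 3.460×10^7 − 1.224×10^7 = 2.236×10^7 Pa
Additional depth in granite = 2.236×10^7 Pa / (2740 kg/m³ × 1.315 m/s²) = 6206.4 m
Total depth = 3510 m + 6206.4 m = 9716.4 m

9720 m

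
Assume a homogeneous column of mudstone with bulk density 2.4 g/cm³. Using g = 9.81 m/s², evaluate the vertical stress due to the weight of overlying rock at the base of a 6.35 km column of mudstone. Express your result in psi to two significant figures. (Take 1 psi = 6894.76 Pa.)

22000 psi

mudstone: 2400 kg/m³ × 9.81 m/s² × 6350 m = 1.495×10^8 Pa = 21684 psi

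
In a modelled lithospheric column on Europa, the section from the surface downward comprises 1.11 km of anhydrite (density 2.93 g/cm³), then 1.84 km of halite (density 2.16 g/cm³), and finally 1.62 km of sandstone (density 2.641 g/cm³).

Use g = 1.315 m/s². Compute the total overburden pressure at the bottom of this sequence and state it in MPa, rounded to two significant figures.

anhydrite: 2930 kg/m³ × 1.315 m/s² × 1110 m = 4.277×10^6 Pa = 4.277 MPa
halite: 2160 kg/m³ × 1.315 m/s² × 1840 m = 5.226×10^6 Pa = 5.226 MPa
sandstone: 2641 kg/m³ × 1.315 m/s² × 1620 m = 5.626×10^6 Pa = 5.626 MPa
Total = 4.277 + 5.226 + 5.626 = 15.129 MPa

15 MPa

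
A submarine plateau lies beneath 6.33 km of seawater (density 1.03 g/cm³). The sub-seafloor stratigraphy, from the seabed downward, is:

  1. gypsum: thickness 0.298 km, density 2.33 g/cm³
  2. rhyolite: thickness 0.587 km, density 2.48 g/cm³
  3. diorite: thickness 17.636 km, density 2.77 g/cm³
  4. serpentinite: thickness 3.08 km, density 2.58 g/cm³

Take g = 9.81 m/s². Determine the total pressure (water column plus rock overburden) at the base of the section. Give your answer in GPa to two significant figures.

seawater: 1030 kg/m³ × 9.81 m/s² × 6330 m = 6.396×10^7 Pa = 0.06396 GPa
gypsum: 2330 kg/m³ × 9.81 m/s² × 298 m = 6.811×10^6 Pa = 6.811×10^-3 GPa
rhyolite: 2480 kg/m³ × 9.81 m/s² × 587 m = 1.428×10^7 Pa = 0.01428 GPa
diorite: 2770 kg/m³ × 9.81 m/s² × 17636 m = 4.792×10^8 Pa = 0.4792 GPa
serpentinite: 2580 kg/m³ × 9.81 m/s² × 3080 m = 7.795×10^7 Pa = 0.07795 GPa
Total = 0.06396 + 6.811×10^-3 + 0.01428 + 0.4792 + 0.07795 = 0.64224 GPa

0.64 GPa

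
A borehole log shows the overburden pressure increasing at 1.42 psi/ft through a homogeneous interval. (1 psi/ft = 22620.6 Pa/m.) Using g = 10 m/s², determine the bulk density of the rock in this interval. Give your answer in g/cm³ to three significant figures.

ρ = (dP/dz)/g = 1.42 psi/ft / 10 m/s² = 32121 Pa/m / 10 m/s² = 3212.1 kg/m³
= 3.212 g/cm³

3.21 g/cm³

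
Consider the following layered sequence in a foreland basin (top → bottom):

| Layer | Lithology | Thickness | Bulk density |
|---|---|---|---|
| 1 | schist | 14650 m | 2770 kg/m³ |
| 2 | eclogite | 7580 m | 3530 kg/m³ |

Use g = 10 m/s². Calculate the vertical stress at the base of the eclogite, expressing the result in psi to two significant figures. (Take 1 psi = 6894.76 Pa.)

schist: 2770 kg/m³ × 10 m/s² × 14650 m = 4.058×10^8 Pa = 58857 psi
eclogite: 3530 kg/m³ × 10 m/s² × 7580 m = 2.676×10^8 Pa = 38808 psi
Total = 58857 + 38808 = 97665 psi

98000 psi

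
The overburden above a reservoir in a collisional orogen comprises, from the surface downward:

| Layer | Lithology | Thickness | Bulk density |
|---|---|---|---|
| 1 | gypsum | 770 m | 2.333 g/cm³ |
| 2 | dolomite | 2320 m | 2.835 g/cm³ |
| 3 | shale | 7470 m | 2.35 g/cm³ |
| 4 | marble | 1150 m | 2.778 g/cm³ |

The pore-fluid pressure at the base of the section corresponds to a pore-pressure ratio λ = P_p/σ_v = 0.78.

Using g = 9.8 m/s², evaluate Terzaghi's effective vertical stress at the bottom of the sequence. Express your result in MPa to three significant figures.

Overburden (lithostatic) stress σ_v:
gypsum: 2333 kg/m³ × 9.8 m/s² × 770 m = 1.760×10^7 Pa = 17.60 MPa
dolomite: 2835 kg/m³ × 9.8 m/s² × 2320 m = 6.446×10^7 Pa = 64.46 MPa
shale: 2350 kg/m³ × 9.8 m/s² × 7470 m = 1.720×10^8 Pa = 172.0 MPa
marble: 2778 kg/m³ × 9.8 m/s² × 1150 m = 3.131×10^7 Pa = 31.31 MPa
Total = 17.60 + 64.46 + 172.0 + 31.31 = 285.40 MPa
Pore pressure P_p = λ·σ_v = 0.78 × 285.4 MPa = 222.6 MPa
Effective stress σ' = σ_v − P_p = 285.4 − 222.6 = 62.789 MPa

62.8 MPa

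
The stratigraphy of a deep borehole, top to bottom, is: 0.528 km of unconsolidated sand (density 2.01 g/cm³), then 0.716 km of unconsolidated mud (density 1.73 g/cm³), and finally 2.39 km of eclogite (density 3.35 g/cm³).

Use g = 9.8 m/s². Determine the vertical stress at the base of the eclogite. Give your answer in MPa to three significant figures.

101 MPa

unconsolidated sand: 2010 kg/m³ × 9.8 m/s² × 528 m = 1.040×10^7 Pa = 10.40 MPa
unconsolidated mud: 1730 kg/m³ × 9.8 m/s² × 716 m = 1.214×10^7 Pa = 12.14 MPa
eclogite: 3350 kg/m³ × 9.8 m/s² × 2390 m = 7.846×10^7 Pa = 78.46 MPa
Total = 10.40 + 12.14 + 78.46 = 101.00 MPa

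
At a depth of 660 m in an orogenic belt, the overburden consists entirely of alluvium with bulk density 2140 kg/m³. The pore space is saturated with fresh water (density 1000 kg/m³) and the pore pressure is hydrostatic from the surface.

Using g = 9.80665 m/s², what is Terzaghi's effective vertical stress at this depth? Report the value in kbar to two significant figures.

Overburden (lithostatic) stress σ_v:
alluvium: 2140 kg/m³ × 9.80665 m/s² × 660 m = 1.385×10^7 Pa = 13.85 MPa
Pore pressure P_p = 1000 kg/m³ × 9.80665 m/s² × 660 m = 6.472×10^6 Pa = 6.472 MPa
Effective stress σ' = σ_v − P_p = 13.85 − 6.472 = 7.3785 MPa = 0.073785 kbar

0.074 kbar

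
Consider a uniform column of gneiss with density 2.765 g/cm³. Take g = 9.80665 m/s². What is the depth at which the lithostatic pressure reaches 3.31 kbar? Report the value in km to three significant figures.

12.2 km

h = P/(ρg) = 3.31 kbar / (2765 kg/m³ × 9.80665 m/s²) = 3.310×10^8 Pa / 27115 Pa/m = 12207 m
= 12.207 km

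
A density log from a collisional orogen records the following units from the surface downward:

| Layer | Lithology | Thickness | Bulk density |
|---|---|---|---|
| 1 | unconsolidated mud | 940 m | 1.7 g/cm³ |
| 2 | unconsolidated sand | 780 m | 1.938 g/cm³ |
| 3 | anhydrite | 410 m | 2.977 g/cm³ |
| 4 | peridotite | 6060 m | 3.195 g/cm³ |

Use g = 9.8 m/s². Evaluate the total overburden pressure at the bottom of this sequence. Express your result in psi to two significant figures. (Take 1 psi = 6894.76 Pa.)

unconsolidated mud: 1700 kg/m³ × 9.8 m/s² × 940 m = 1.566×10^7 Pa = 2271 psi
unconsolidated sand: 1938 kg/m³ × 9.8 m/s² × 780 m = 1.481×10^7 Pa = 2149 psi
anhydrite: 2977 kg/m³ × 9.8 m/s² × 410 m = 1.196×10^7 Pa = 1735 psi
peridotite: 3195 kg/m³ × 9.8 m/s² × 6060 m = 1.897×10^8 Pa = 27520 psi
Total = 2271 + 2149 + 1735 + 27520 = 33675 psi

34000 psi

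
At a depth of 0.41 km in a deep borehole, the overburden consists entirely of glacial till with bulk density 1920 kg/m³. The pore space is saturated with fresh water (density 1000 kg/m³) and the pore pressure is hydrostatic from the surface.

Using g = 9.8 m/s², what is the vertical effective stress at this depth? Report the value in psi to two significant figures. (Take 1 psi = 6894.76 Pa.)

540 psi

Overburden (lithostatic) stress σ_v:
glacial till: 1920 kg/m³ × 9.8 m/s² × 410 m = 7.715×10^6 Pa = 7.715 MPa
Pore pressure P_p = 1000 kg/m³ × 9.8 m/s² × 410 m = 4.018×10^6 Pa = 4.018 MPa
Effective stress σ' = σ_v − P_p = 7.715 − 4.018 = 3.6966 MPa = 536.14 psi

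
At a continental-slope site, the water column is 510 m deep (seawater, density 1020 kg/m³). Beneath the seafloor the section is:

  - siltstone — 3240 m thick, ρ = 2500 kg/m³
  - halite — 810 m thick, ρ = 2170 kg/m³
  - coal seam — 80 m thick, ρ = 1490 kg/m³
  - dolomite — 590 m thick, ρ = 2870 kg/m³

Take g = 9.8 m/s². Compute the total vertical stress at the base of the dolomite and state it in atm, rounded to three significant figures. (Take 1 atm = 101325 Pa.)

1180 atm

seawater: 1020 kg/m³ × 9.8 m/s² × 510 m = 5.098×10^6 Pa = 50.31 atm
siltstone: 2500 kg/m³ × 9.8 m/s² × 3240 m = 7.938×10^7 Pa = 783.4 atm
halite: 2170 kg/m³ × 9.8 m/s² × 810 m = 1.723×10^7 Pa = 170.0 atm
coal seam: 1490 kg/m³ × 9.8 m/s² × 80 m = 1.168×10^6 Pa = 11.53 atm
dolomite: 2870 kg/m³ × 9.8 m/s² × 590 m = 1.659×10^7 Pa = 163.8 atm
Total = 50.31 + 783.4 + 170.0 + 11.53 + 163.8 = 1179.0 atm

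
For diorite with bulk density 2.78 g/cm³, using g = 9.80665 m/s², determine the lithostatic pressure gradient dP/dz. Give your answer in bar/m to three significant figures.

0.273 bar/m

dP/dz = ρg = 2780 kg/m³ × 9.80665 m/s² = 27262 Pa/m
= 27262 Pa/m × (1 bar/m / 1.0000×10^5 Pa/m) = 0.27262 bar/m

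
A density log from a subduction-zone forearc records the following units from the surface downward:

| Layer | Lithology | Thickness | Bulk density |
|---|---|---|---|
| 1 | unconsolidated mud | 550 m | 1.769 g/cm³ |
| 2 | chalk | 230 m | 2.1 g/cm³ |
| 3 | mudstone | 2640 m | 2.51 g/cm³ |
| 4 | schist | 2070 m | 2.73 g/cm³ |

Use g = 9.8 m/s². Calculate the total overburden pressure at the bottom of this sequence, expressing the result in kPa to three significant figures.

unconsolidated mud: 1769 kg/m³ × 9.8 m/s² × 550 m = 9.535×10^6 Pa = 9535 kPa
chalk: 2100 kg/m³ × 9.8 m/s² × 230 m = 4.733×10^6 Pa = 4733 kPa
mudstone: 2510 kg/m³ × 9.8 m/s² × 2640 m = 6.494×10^7 Pa = 64939 kPa
schist: 2730 kg/m³ × 9.8 m/s² × 2070 m = 5.538×10^7 Pa = 55381 kPa
Total = 9535 + 4733 + 64939 + 55381 = 1.3459×10^5 kPa

135000 kPa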